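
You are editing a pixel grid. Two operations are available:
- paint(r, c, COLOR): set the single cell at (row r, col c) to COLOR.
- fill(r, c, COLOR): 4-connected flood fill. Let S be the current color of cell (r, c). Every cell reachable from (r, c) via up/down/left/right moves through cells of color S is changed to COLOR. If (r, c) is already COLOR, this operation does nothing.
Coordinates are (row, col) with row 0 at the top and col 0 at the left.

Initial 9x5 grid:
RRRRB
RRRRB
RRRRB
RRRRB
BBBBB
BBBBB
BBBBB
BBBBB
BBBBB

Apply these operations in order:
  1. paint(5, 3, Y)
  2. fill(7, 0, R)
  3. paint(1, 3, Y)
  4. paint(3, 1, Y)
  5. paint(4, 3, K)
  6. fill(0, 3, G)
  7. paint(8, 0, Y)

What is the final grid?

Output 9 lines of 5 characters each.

Answer: GGGGG
GGGYG
GGGGG
GYGGG
GGGKG
GGGYG
GGGGG
GGGGG
YGGGG

Derivation:
After op 1 paint(5,3,Y):
RRRRB
RRRRB
RRRRB
RRRRB
BBBBB
BBBYB
BBBBB
BBBBB
BBBBB
After op 2 fill(7,0,R) [28 cells changed]:
RRRRR
RRRRR
RRRRR
RRRRR
RRRRR
RRRYR
RRRRR
RRRRR
RRRRR
After op 3 paint(1,3,Y):
RRRRR
RRRYR
RRRRR
RRRRR
RRRRR
RRRYR
RRRRR
RRRRR
RRRRR
After op 4 paint(3,1,Y):
RRRRR
RRRYR
RRRRR
RYRRR
RRRRR
RRRYR
RRRRR
RRRRR
RRRRR
After op 5 paint(4,3,K):
RRRRR
RRRYR
RRRRR
RYRRR
RRRKR
RRRYR
RRRRR
RRRRR
RRRRR
After op 6 fill(0,3,G) [41 cells changed]:
GGGGG
GGGYG
GGGGG
GYGGG
GGGKG
GGGYG
GGGGG
GGGGG
GGGGG
After op 7 paint(8,0,Y):
GGGGG
GGGYG
GGGGG
GYGGG
GGGKG
GGGYG
GGGGG
GGGGG
YGGGG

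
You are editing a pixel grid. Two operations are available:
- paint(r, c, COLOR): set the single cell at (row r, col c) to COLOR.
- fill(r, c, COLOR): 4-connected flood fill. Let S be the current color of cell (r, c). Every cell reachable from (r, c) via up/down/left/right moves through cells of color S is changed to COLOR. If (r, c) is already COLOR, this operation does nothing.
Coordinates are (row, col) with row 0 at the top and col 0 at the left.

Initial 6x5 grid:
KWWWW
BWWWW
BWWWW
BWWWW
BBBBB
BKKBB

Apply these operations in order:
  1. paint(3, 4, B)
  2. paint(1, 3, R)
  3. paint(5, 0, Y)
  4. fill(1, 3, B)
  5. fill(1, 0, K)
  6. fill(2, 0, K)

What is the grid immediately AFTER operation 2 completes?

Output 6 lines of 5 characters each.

After op 1 paint(3,4,B):
KWWWW
BWWWW
BWWWW
BWWWB
BBBBB
BKKBB
After op 2 paint(1,3,R):
KWWWW
BWWRW
BWWWW
BWWWB
BBBBB
BKKBB

Answer: KWWWW
BWWRW
BWWWW
BWWWB
BBBBB
BKKBB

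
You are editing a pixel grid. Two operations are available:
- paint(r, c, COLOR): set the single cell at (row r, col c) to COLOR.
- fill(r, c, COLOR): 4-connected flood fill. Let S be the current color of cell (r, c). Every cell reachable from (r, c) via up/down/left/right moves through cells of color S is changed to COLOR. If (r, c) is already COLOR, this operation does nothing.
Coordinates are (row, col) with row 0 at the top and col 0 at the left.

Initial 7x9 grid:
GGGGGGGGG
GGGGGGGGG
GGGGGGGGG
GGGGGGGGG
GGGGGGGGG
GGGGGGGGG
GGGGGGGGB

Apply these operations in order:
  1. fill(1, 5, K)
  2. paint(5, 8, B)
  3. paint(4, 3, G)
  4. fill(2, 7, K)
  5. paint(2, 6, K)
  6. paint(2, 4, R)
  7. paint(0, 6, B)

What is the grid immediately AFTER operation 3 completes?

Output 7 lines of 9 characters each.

After op 1 fill(1,5,K) [62 cells changed]:
KKKKKKKKK
KKKKKKKKK
KKKKKKKKK
KKKKKKKKK
KKKKKKKKK
KKKKKKKKK
KKKKKKKKB
After op 2 paint(5,8,B):
KKKKKKKKK
KKKKKKKKK
KKKKKKKKK
KKKKKKKKK
KKKKKKKKK
KKKKKKKKB
KKKKKKKKB
After op 3 paint(4,3,G):
KKKKKKKKK
KKKKKKKKK
KKKKKKKKK
KKKKKKKKK
KKKGKKKKK
KKKKKKKKB
KKKKKKKKB

Answer: KKKKKKKKK
KKKKKKKKK
KKKKKKKKK
KKKKKKKKK
KKKGKKKKK
KKKKKKKKB
KKKKKKKKB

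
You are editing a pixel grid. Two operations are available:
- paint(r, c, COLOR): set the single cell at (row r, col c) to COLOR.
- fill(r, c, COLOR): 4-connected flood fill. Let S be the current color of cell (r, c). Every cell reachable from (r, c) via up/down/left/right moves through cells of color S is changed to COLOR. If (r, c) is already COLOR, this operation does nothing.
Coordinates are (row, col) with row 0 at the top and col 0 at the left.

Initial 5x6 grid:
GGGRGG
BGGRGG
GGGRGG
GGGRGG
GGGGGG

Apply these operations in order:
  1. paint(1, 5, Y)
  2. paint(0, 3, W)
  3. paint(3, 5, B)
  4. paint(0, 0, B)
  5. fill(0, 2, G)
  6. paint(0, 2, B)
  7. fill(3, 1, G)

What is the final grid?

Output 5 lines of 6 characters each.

Answer: BGBWGG
BGGRGY
GGGRGG
GGGRGB
GGGGGG

Derivation:
After op 1 paint(1,5,Y):
GGGRGG
BGGRGY
GGGRGG
GGGRGG
GGGGGG
After op 2 paint(0,3,W):
GGGWGG
BGGRGY
GGGRGG
GGGRGG
GGGGGG
After op 3 paint(3,5,B):
GGGWGG
BGGRGY
GGGRGG
GGGRGB
GGGGGG
After op 4 paint(0,0,B):
BGGWGG
BGGRGY
GGGRGG
GGGRGB
GGGGGG
After op 5 fill(0,2,G) [0 cells changed]:
BGGWGG
BGGRGY
GGGRGG
GGGRGB
GGGGGG
After op 6 paint(0,2,B):
BGBWGG
BGGRGY
GGGRGG
GGGRGB
GGGGGG
After op 7 fill(3,1,G) [0 cells changed]:
BGBWGG
BGGRGY
GGGRGG
GGGRGB
GGGGGG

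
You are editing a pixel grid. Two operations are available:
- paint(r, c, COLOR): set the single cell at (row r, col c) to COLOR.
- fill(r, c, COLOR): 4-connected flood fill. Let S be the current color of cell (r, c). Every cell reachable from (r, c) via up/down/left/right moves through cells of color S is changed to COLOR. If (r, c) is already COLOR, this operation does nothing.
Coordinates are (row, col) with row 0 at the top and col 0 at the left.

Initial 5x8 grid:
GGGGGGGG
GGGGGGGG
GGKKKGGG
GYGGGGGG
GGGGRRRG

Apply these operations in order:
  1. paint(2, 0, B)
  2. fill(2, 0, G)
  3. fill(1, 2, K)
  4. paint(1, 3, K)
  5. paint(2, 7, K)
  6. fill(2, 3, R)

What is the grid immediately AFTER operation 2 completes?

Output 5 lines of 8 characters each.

Answer: GGGGGGGG
GGGGGGGG
GGKKKGGG
GYGGGGGG
GGGGRRRG

Derivation:
After op 1 paint(2,0,B):
GGGGGGGG
GGGGGGGG
BGKKKGGG
GYGGGGGG
GGGGRRRG
After op 2 fill(2,0,G) [1 cells changed]:
GGGGGGGG
GGGGGGGG
GGKKKGGG
GYGGGGGG
GGGGRRRG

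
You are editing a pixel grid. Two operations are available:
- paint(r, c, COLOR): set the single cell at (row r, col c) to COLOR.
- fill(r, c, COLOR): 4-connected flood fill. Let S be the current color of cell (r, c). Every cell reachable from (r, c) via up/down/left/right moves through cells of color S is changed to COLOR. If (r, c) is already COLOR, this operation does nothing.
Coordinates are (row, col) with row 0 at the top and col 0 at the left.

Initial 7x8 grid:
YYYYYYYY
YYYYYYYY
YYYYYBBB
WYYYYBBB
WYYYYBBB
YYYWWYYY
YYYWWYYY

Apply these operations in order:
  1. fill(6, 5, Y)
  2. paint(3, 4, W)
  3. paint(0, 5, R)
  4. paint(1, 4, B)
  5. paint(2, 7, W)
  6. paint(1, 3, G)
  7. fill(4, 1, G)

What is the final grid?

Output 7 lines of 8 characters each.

After op 1 fill(6,5,Y) [0 cells changed]:
YYYYYYYY
YYYYYYYY
YYYYYBBB
WYYYYBBB
WYYYYBBB
YYYWWYYY
YYYWWYYY
After op 2 paint(3,4,W):
YYYYYYYY
YYYYYYYY
YYYYYBBB
WYYYWBBB
WYYYYBBB
YYYWWYYY
YYYWWYYY
After op 3 paint(0,5,R):
YYYYYRYY
YYYYYYYY
YYYYYBBB
WYYYWBBB
WYYYYBBB
YYYWWYYY
YYYWWYYY
After op 4 paint(1,4,B):
YYYYYRYY
YYYYBYYY
YYYYYBBB
WYYYWBBB
WYYYYBBB
YYYWWYYY
YYYWWYYY
After op 5 paint(2,7,W):
YYYYYRYY
YYYYBYYY
YYYYYBBW
WYYYWBBB
WYYYYBBB
YYYWWYYY
YYYWWYYY
After op 6 paint(1,3,G):
YYYYYRYY
YYYGBYYY
YYYYYBBW
WYYYWBBB
WYYYYBBB
YYYWWYYY
YYYWWYYY
After op 7 fill(4,1,G) [26 cells changed]:
GGGGGRYY
GGGGBYYY
GGGGGBBW
WGGGWBBB
WGGGGBBB
GGGWWYYY
GGGWWYYY

Answer: GGGGGRYY
GGGGBYYY
GGGGGBBW
WGGGWBBB
WGGGGBBB
GGGWWYYY
GGGWWYYY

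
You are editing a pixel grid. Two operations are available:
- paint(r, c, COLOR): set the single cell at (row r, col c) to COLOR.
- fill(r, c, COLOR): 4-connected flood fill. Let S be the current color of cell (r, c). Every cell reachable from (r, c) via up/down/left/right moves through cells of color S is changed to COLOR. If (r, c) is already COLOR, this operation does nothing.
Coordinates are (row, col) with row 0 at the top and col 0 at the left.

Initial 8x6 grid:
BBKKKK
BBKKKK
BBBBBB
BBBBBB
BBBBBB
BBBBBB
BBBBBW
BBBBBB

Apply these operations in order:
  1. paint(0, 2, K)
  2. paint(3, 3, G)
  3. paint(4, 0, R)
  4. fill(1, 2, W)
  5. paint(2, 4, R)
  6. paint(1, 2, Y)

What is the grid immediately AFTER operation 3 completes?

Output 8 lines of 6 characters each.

After op 1 paint(0,2,K):
BBKKKK
BBKKKK
BBBBBB
BBBBBB
BBBBBB
BBBBBB
BBBBBW
BBBBBB
After op 2 paint(3,3,G):
BBKKKK
BBKKKK
BBBBBB
BBBGBB
BBBBBB
BBBBBB
BBBBBW
BBBBBB
After op 3 paint(4,0,R):
BBKKKK
BBKKKK
BBBBBB
BBBGBB
RBBBBB
BBBBBB
BBBBBW
BBBBBB

Answer: BBKKKK
BBKKKK
BBBBBB
BBBGBB
RBBBBB
BBBBBB
BBBBBW
BBBBBB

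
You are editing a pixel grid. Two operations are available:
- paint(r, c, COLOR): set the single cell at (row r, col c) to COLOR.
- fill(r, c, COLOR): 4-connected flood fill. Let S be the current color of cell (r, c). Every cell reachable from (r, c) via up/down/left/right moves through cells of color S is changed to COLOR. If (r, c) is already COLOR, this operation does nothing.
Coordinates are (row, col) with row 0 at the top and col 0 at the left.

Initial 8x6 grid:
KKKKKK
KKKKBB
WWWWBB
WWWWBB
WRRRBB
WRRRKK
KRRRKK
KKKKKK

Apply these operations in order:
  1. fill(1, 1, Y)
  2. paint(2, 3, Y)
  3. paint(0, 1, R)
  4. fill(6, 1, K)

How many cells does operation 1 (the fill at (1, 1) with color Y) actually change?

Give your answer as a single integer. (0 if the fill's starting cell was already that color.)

After op 1 fill(1,1,Y) [10 cells changed]:
YYYYYY
YYYYBB
WWWWBB
WWWWBB
WRRRBB
WRRRKK
KRRRKK
KKKKKK

Answer: 10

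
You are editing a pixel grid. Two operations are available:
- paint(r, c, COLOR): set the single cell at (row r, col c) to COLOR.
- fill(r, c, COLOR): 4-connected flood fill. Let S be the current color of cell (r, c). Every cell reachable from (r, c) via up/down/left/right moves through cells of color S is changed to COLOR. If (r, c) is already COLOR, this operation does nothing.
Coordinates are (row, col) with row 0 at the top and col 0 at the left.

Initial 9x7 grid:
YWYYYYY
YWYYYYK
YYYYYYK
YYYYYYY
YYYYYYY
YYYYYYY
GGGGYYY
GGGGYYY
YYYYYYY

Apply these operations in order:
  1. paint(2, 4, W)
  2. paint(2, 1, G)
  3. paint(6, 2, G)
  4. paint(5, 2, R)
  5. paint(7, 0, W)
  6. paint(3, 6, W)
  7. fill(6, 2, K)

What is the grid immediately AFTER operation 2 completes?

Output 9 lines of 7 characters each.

After op 1 paint(2,4,W):
YWYYYYY
YWYYYYK
YYYYWYK
YYYYYYY
YYYYYYY
YYYYYYY
GGGGYYY
GGGGYYY
YYYYYYY
After op 2 paint(2,1,G):
YWYYYYY
YWYYYYK
YGYYWYK
YYYYYYY
YYYYYYY
YYYYYYY
GGGGYYY
GGGGYYY
YYYYYYY

Answer: YWYYYYY
YWYYYYK
YGYYWYK
YYYYYYY
YYYYYYY
YYYYYYY
GGGGYYY
GGGGYYY
YYYYYYY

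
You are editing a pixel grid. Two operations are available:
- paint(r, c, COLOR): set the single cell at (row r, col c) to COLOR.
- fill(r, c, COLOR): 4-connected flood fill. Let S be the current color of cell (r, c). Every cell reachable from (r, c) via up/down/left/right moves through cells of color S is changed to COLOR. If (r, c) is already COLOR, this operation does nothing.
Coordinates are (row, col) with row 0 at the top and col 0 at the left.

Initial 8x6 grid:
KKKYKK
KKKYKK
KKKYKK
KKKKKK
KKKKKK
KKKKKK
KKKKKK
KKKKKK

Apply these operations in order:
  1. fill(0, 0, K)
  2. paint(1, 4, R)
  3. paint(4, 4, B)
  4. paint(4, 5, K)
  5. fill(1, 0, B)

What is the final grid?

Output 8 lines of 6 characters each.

After op 1 fill(0,0,K) [0 cells changed]:
KKKYKK
KKKYKK
KKKYKK
KKKKKK
KKKKKK
KKKKKK
KKKKKK
KKKKKK
After op 2 paint(1,4,R):
KKKYKK
KKKYRK
KKKYKK
KKKKKK
KKKKKK
KKKKKK
KKKKKK
KKKKKK
After op 3 paint(4,4,B):
KKKYKK
KKKYRK
KKKYKK
KKKKKK
KKKKBK
KKKKKK
KKKKKK
KKKKKK
After op 4 paint(4,5,K):
KKKYKK
KKKYRK
KKKYKK
KKKKKK
KKKKBK
KKKKKK
KKKKKK
KKKKKK
After op 5 fill(1,0,B) [43 cells changed]:
BBBYBB
BBBYRB
BBBYBB
BBBBBB
BBBBBB
BBBBBB
BBBBBB
BBBBBB

Answer: BBBYBB
BBBYRB
BBBYBB
BBBBBB
BBBBBB
BBBBBB
BBBBBB
BBBBBB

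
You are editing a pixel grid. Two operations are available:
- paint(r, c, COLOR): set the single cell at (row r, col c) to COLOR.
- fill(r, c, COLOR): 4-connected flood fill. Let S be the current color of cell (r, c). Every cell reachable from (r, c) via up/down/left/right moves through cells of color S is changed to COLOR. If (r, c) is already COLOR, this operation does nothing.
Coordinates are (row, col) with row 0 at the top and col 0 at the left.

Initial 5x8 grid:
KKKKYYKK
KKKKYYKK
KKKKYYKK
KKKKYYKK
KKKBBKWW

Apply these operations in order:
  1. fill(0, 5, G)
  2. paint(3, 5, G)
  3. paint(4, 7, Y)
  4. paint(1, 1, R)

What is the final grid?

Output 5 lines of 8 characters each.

After op 1 fill(0,5,G) [8 cells changed]:
KKKKGGKK
KKKKGGKK
KKKKGGKK
KKKKGGKK
KKKBBKWW
After op 2 paint(3,5,G):
KKKKGGKK
KKKKGGKK
KKKKGGKK
KKKKGGKK
KKKBBKWW
After op 3 paint(4,7,Y):
KKKKGGKK
KKKKGGKK
KKKKGGKK
KKKKGGKK
KKKBBKWY
After op 4 paint(1,1,R):
KKKKGGKK
KRKKGGKK
KKKKGGKK
KKKKGGKK
KKKBBKWY

Answer: KKKKGGKK
KRKKGGKK
KKKKGGKK
KKKKGGKK
KKKBBKWY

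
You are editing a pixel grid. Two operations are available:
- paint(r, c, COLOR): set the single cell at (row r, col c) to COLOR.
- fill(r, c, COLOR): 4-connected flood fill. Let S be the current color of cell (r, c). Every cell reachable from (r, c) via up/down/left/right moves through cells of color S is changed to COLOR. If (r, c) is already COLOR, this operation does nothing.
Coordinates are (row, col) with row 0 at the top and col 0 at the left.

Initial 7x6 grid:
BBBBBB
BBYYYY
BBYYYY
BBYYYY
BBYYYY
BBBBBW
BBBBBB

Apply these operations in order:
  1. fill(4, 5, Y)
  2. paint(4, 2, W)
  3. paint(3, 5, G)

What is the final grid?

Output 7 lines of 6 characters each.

Answer: BBBBBB
BBYYYY
BBYYYY
BBYYYG
BBWYYY
BBBBBW
BBBBBB

Derivation:
After op 1 fill(4,5,Y) [0 cells changed]:
BBBBBB
BBYYYY
BBYYYY
BBYYYY
BBYYYY
BBBBBW
BBBBBB
After op 2 paint(4,2,W):
BBBBBB
BBYYYY
BBYYYY
BBYYYY
BBWYYY
BBBBBW
BBBBBB
After op 3 paint(3,5,G):
BBBBBB
BBYYYY
BBYYYY
BBYYYG
BBWYYY
BBBBBW
BBBBBB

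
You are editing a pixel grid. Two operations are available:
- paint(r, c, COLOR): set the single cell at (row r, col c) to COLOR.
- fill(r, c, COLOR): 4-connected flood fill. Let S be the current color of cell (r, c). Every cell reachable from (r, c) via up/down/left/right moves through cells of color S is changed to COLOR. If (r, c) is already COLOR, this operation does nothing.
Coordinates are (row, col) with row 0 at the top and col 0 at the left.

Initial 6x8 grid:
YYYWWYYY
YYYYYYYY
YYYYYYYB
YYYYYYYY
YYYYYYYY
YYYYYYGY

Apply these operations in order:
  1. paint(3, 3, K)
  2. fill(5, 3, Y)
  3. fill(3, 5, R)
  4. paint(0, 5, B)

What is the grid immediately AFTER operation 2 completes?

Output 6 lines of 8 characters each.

Answer: YYYWWYYY
YYYYYYYY
YYYYYYYB
YYYKYYYY
YYYYYYYY
YYYYYYGY

Derivation:
After op 1 paint(3,3,K):
YYYWWYYY
YYYYYYYY
YYYYYYYB
YYYKYYYY
YYYYYYYY
YYYYYYGY
After op 2 fill(5,3,Y) [0 cells changed]:
YYYWWYYY
YYYYYYYY
YYYYYYYB
YYYKYYYY
YYYYYYYY
YYYYYYGY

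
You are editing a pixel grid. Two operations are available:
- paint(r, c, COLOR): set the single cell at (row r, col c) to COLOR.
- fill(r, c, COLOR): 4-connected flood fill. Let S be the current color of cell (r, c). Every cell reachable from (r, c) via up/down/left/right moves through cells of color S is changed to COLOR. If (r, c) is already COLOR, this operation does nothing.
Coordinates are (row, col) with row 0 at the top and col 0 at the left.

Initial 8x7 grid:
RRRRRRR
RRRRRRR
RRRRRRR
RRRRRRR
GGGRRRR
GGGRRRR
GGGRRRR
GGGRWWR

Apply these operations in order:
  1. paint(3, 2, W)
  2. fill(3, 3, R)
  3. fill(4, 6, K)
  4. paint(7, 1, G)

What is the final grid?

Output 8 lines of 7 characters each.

Answer: KKKKKKK
KKKKKKK
KKKKKKK
KKWKKKK
GGGKKKK
GGGKKKK
GGGKKKK
GGGKWWK

Derivation:
After op 1 paint(3,2,W):
RRRRRRR
RRRRRRR
RRRRRRR
RRWRRRR
GGGRRRR
GGGRRRR
GGGRRRR
GGGRWWR
After op 2 fill(3,3,R) [0 cells changed]:
RRRRRRR
RRRRRRR
RRRRRRR
RRWRRRR
GGGRRRR
GGGRRRR
GGGRRRR
GGGRWWR
After op 3 fill(4,6,K) [41 cells changed]:
KKKKKKK
KKKKKKK
KKKKKKK
KKWKKKK
GGGKKKK
GGGKKKK
GGGKKKK
GGGKWWK
After op 4 paint(7,1,G):
KKKKKKK
KKKKKKK
KKKKKKK
KKWKKKK
GGGKKKK
GGGKKKK
GGGKKKK
GGGKWWK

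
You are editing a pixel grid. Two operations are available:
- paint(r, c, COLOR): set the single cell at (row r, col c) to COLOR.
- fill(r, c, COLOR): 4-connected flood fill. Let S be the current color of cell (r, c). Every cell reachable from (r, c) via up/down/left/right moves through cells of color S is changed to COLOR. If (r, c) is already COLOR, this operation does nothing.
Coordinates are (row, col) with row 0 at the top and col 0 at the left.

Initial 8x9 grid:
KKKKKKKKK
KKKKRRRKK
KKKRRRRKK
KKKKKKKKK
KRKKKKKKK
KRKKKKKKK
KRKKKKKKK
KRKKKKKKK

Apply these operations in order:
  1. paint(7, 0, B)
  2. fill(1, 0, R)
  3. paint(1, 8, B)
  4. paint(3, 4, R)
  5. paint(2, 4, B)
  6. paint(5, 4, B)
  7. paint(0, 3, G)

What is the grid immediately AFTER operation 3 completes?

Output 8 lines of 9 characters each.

After op 1 paint(7,0,B):
KKKKKKKKK
KKKKRRRKK
KKKRRRRKK
KKKKKKKKK
KRKKKKKKK
KRKKKKKKK
KRKKKKKKK
BRKKKKKKK
After op 2 fill(1,0,R) [60 cells changed]:
RRRRRRRRR
RRRRRRRRR
RRRRRRRRR
RRRRRRRRR
RRRRRRRRR
RRRRRRRRR
RRRRRRRRR
BRRRRRRRR
After op 3 paint(1,8,B):
RRRRRRRRR
RRRRRRRRB
RRRRRRRRR
RRRRRRRRR
RRRRRRRRR
RRRRRRRRR
RRRRRRRRR
BRRRRRRRR

Answer: RRRRRRRRR
RRRRRRRRB
RRRRRRRRR
RRRRRRRRR
RRRRRRRRR
RRRRRRRRR
RRRRRRRRR
BRRRRRRRR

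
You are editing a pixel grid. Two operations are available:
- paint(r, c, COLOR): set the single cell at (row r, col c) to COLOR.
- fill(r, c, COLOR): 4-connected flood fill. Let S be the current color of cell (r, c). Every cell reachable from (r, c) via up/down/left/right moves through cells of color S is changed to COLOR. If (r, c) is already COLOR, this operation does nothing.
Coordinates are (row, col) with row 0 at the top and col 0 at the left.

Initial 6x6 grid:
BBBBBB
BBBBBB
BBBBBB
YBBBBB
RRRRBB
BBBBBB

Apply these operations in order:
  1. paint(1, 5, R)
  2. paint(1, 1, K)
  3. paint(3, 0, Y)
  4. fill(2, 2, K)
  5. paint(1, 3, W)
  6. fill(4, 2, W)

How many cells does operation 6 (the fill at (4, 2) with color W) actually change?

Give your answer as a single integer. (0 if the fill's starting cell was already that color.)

Answer: 4

Derivation:
After op 1 paint(1,5,R):
BBBBBB
BBBBBR
BBBBBB
YBBBBB
RRRRBB
BBBBBB
After op 2 paint(1,1,K):
BBBBBB
BKBBBR
BBBBBB
YBBBBB
RRRRBB
BBBBBB
After op 3 paint(3,0,Y):
BBBBBB
BKBBBR
BBBBBB
YBBBBB
RRRRBB
BBBBBB
After op 4 fill(2,2,K) [29 cells changed]:
KKKKKK
KKKKKR
KKKKKK
YKKKKK
RRRRKK
KKKKKK
After op 5 paint(1,3,W):
KKKKKK
KKKWKR
KKKKKK
YKKKKK
RRRRKK
KKKKKK
After op 6 fill(4,2,W) [4 cells changed]:
KKKKKK
KKKWKR
KKKKKK
YKKKKK
WWWWKK
KKKKKK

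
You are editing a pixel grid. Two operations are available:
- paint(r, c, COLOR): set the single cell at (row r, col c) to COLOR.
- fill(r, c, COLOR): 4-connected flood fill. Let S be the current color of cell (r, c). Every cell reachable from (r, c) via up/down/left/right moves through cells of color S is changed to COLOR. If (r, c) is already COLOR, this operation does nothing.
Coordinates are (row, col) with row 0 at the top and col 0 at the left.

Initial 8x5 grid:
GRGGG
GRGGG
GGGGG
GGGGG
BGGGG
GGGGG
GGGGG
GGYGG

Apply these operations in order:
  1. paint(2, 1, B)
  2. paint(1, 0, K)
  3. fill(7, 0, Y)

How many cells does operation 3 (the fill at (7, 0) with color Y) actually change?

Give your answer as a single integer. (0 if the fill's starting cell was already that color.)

After op 1 paint(2,1,B):
GRGGG
GRGGG
GBGGG
GGGGG
BGGGG
GGGGG
GGGGG
GGYGG
After op 2 paint(1,0,K):
GRGGG
KRGGG
GBGGG
GGGGG
BGGGG
GGGGG
GGGGG
GGYGG
After op 3 fill(7,0,Y) [33 cells changed]:
GRYYY
KRYYY
YBYYY
YYYYY
BYYYY
YYYYY
YYYYY
YYYYY

Answer: 33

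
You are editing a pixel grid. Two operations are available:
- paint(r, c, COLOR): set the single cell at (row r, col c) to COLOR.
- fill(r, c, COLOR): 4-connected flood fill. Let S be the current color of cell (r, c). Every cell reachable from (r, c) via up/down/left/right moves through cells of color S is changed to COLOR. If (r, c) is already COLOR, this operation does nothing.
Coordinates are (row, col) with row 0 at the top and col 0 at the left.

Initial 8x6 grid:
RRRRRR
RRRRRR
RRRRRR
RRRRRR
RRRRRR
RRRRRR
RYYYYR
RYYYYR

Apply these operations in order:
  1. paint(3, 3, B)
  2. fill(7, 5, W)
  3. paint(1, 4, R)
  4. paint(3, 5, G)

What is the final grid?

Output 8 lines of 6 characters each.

Answer: WWWWWW
WWWWRW
WWWWWW
WWWBWG
WWWWWW
WWWWWW
WYYYYW
WYYYYW

Derivation:
After op 1 paint(3,3,B):
RRRRRR
RRRRRR
RRRRRR
RRRBRR
RRRRRR
RRRRRR
RYYYYR
RYYYYR
After op 2 fill(7,5,W) [39 cells changed]:
WWWWWW
WWWWWW
WWWWWW
WWWBWW
WWWWWW
WWWWWW
WYYYYW
WYYYYW
After op 3 paint(1,4,R):
WWWWWW
WWWWRW
WWWWWW
WWWBWW
WWWWWW
WWWWWW
WYYYYW
WYYYYW
After op 4 paint(3,5,G):
WWWWWW
WWWWRW
WWWWWW
WWWBWG
WWWWWW
WWWWWW
WYYYYW
WYYYYW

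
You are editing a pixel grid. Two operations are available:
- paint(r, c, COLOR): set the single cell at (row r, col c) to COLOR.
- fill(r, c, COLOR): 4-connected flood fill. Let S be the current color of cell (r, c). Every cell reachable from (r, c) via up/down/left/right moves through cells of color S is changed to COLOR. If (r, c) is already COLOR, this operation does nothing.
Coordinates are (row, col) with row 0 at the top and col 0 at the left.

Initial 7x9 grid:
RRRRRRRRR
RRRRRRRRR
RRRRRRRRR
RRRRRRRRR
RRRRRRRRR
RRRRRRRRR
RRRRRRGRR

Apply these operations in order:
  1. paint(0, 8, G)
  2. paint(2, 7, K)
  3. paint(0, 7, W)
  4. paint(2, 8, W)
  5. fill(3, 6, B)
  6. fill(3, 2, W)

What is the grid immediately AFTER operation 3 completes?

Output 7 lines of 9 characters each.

After op 1 paint(0,8,G):
RRRRRRRRG
RRRRRRRRR
RRRRRRRRR
RRRRRRRRR
RRRRRRRRR
RRRRRRRRR
RRRRRRGRR
After op 2 paint(2,7,K):
RRRRRRRRG
RRRRRRRRR
RRRRRRRKR
RRRRRRRRR
RRRRRRRRR
RRRRRRRRR
RRRRRRGRR
After op 3 paint(0,7,W):
RRRRRRRWG
RRRRRRRRR
RRRRRRRKR
RRRRRRRRR
RRRRRRRRR
RRRRRRRRR
RRRRRRGRR

Answer: RRRRRRRWG
RRRRRRRRR
RRRRRRRKR
RRRRRRRRR
RRRRRRRRR
RRRRRRRRR
RRRRRRGRR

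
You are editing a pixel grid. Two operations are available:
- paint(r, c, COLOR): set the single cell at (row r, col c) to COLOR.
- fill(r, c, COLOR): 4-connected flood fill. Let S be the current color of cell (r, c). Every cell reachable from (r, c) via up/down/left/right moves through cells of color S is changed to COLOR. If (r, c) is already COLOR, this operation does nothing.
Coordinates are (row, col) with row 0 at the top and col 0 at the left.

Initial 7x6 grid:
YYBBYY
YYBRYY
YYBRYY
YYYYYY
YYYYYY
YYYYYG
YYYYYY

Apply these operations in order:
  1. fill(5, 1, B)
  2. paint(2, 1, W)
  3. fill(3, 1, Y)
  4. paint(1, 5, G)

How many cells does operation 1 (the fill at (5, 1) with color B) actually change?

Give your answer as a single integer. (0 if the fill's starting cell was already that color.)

Answer: 35

Derivation:
After op 1 fill(5,1,B) [35 cells changed]:
BBBBBB
BBBRBB
BBBRBB
BBBBBB
BBBBBB
BBBBBG
BBBBBB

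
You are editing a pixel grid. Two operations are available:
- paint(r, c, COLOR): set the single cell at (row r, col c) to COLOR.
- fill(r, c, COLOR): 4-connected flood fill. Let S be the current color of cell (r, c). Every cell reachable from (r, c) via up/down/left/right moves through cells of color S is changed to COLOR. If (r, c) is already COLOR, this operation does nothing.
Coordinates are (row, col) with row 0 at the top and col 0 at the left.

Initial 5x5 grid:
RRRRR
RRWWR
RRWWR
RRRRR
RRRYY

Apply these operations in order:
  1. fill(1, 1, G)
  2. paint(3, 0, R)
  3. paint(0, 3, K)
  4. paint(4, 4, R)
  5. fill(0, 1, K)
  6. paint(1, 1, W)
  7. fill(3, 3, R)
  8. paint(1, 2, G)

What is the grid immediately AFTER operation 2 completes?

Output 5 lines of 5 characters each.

After op 1 fill(1,1,G) [19 cells changed]:
GGGGG
GGWWG
GGWWG
GGGGG
GGGYY
After op 2 paint(3,0,R):
GGGGG
GGWWG
GGWWG
RGGGG
GGGYY

Answer: GGGGG
GGWWG
GGWWG
RGGGG
GGGYY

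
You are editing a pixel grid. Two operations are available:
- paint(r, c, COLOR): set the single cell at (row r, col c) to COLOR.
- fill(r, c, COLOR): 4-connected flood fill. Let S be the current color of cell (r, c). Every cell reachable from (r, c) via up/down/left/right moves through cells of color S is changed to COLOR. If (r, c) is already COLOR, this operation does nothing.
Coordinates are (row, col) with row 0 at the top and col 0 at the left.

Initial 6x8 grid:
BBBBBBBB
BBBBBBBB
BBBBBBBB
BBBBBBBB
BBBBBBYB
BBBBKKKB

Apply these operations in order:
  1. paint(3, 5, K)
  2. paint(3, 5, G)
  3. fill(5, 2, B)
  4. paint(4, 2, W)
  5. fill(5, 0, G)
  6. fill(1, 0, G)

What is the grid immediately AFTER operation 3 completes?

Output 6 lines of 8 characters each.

Answer: BBBBBBBB
BBBBBBBB
BBBBBBBB
BBBBBGBB
BBBBBBYB
BBBBKKKB

Derivation:
After op 1 paint(3,5,K):
BBBBBBBB
BBBBBBBB
BBBBBBBB
BBBBBKBB
BBBBBBYB
BBBBKKKB
After op 2 paint(3,5,G):
BBBBBBBB
BBBBBBBB
BBBBBBBB
BBBBBGBB
BBBBBBYB
BBBBKKKB
After op 3 fill(5,2,B) [0 cells changed]:
BBBBBBBB
BBBBBBBB
BBBBBBBB
BBBBBGBB
BBBBBBYB
BBBBKKKB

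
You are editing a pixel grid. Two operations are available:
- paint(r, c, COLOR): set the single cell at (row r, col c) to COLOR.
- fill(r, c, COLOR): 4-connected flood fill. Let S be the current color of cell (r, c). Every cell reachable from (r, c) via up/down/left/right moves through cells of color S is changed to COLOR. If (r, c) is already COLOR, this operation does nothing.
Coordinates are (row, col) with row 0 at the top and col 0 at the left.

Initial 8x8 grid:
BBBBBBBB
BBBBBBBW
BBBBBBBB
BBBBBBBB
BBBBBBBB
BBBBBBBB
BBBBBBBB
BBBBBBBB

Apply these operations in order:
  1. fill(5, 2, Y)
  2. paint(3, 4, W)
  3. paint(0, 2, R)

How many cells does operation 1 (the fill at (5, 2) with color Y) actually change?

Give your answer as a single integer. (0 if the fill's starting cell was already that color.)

Answer: 63

Derivation:
After op 1 fill(5,2,Y) [63 cells changed]:
YYYYYYYY
YYYYYYYW
YYYYYYYY
YYYYYYYY
YYYYYYYY
YYYYYYYY
YYYYYYYY
YYYYYYYY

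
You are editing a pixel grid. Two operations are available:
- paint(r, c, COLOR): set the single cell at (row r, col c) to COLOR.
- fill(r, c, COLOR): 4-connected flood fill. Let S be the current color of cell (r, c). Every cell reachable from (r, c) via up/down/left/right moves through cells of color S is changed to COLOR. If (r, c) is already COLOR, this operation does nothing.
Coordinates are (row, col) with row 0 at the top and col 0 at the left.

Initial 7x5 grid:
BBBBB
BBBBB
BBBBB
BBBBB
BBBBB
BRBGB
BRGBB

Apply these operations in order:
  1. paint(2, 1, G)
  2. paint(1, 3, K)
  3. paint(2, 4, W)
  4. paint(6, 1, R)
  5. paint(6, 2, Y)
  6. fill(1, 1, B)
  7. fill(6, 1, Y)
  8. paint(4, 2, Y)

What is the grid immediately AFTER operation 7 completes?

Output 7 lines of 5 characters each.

After op 1 paint(2,1,G):
BBBBB
BBBBB
BGBBB
BBBBB
BBBBB
BRBGB
BRGBB
After op 2 paint(1,3,K):
BBBBB
BBBKB
BGBBB
BBBBB
BBBBB
BRBGB
BRGBB
After op 3 paint(2,4,W):
BBBBB
BBBKB
BGBBW
BBBBB
BBBBB
BRBGB
BRGBB
After op 4 paint(6,1,R):
BBBBB
BBBKB
BGBBW
BBBBB
BBBBB
BRBGB
BRGBB
After op 5 paint(6,2,Y):
BBBBB
BBBKB
BGBBW
BBBBB
BBBBB
BRBGB
BRYBB
After op 6 fill(1,1,B) [0 cells changed]:
BBBBB
BBBKB
BGBBW
BBBBB
BBBBB
BRBGB
BRYBB
After op 7 fill(6,1,Y) [2 cells changed]:
BBBBB
BBBKB
BGBBW
BBBBB
BBBBB
BYBGB
BYYBB

Answer: BBBBB
BBBKB
BGBBW
BBBBB
BBBBB
BYBGB
BYYBB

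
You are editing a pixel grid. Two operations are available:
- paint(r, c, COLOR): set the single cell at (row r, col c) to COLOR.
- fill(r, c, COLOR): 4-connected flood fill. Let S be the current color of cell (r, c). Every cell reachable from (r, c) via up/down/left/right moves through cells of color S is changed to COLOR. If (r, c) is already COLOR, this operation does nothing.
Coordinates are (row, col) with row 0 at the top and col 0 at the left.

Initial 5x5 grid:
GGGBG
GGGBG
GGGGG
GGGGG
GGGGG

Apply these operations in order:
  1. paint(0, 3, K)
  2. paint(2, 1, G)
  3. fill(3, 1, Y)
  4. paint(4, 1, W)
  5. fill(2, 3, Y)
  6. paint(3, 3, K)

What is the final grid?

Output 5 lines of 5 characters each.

Answer: YYYKY
YYYBY
YYYYY
YYYKY
YWYYY

Derivation:
After op 1 paint(0,3,K):
GGGKG
GGGBG
GGGGG
GGGGG
GGGGG
After op 2 paint(2,1,G):
GGGKG
GGGBG
GGGGG
GGGGG
GGGGG
After op 3 fill(3,1,Y) [23 cells changed]:
YYYKY
YYYBY
YYYYY
YYYYY
YYYYY
After op 4 paint(4,1,W):
YYYKY
YYYBY
YYYYY
YYYYY
YWYYY
After op 5 fill(2,3,Y) [0 cells changed]:
YYYKY
YYYBY
YYYYY
YYYYY
YWYYY
After op 6 paint(3,3,K):
YYYKY
YYYBY
YYYYY
YYYKY
YWYYY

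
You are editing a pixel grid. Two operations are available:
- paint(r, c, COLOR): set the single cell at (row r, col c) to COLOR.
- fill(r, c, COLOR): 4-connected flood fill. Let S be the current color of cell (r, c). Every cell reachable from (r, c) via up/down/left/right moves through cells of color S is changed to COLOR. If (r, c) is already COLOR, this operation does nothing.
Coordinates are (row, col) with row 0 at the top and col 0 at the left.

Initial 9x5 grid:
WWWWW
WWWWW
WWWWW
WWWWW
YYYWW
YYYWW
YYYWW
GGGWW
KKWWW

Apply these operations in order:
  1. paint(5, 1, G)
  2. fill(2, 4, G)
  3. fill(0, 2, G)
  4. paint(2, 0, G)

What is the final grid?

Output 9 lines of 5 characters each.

Answer: GGGGG
GGGGG
GGGGG
GGGGG
YYYGG
YGYGG
YYYGG
GGGGG
KKGGG

Derivation:
After op 1 paint(5,1,G):
WWWWW
WWWWW
WWWWW
WWWWW
YYYWW
YGYWW
YYYWW
GGGWW
KKWWW
After op 2 fill(2,4,G) [31 cells changed]:
GGGGG
GGGGG
GGGGG
GGGGG
YYYGG
YGYGG
YYYGG
GGGGG
KKGGG
After op 3 fill(0,2,G) [0 cells changed]:
GGGGG
GGGGG
GGGGG
GGGGG
YYYGG
YGYGG
YYYGG
GGGGG
KKGGG
After op 4 paint(2,0,G):
GGGGG
GGGGG
GGGGG
GGGGG
YYYGG
YGYGG
YYYGG
GGGGG
KKGGG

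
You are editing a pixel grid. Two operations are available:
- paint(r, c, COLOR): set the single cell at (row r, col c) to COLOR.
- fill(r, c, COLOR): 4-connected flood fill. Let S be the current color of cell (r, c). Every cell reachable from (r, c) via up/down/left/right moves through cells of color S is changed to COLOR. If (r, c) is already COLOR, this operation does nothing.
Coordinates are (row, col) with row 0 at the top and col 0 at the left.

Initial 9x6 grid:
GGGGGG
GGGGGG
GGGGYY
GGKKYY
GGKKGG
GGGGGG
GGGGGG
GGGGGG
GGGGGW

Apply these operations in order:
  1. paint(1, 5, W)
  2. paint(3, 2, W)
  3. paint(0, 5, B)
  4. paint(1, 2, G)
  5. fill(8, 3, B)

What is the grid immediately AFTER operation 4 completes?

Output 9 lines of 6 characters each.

Answer: GGGGGB
GGGGGW
GGGGYY
GGWKYY
GGKKGG
GGGGGG
GGGGGG
GGGGGG
GGGGGW

Derivation:
After op 1 paint(1,5,W):
GGGGGG
GGGGGW
GGGGYY
GGKKYY
GGKKGG
GGGGGG
GGGGGG
GGGGGG
GGGGGW
After op 2 paint(3,2,W):
GGGGGG
GGGGGW
GGGGYY
GGWKYY
GGKKGG
GGGGGG
GGGGGG
GGGGGG
GGGGGW
After op 3 paint(0,5,B):
GGGGGB
GGGGGW
GGGGYY
GGWKYY
GGKKGG
GGGGGG
GGGGGG
GGGGGG
GGGGGW
After op 4 paint(1,2,G):
GGGGGB
GGGGGW
GGGGYY
GGWKYY
GGKKGG
GGGGGG
GGGGGG
GGGGGG
GGGGGW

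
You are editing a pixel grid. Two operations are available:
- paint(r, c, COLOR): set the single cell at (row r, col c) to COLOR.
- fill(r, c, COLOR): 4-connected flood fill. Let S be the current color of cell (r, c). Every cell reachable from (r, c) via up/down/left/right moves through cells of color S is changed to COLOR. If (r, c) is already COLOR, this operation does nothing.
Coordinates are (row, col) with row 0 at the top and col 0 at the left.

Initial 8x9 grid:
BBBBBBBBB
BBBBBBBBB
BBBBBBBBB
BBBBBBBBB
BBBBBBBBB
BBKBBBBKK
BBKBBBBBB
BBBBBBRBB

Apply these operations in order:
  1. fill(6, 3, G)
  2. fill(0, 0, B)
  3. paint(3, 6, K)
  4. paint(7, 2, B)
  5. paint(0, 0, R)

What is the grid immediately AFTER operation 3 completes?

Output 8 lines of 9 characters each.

After op 1 fill(6,3,G) [67 cells changed]:
GGGGGGGGG
GGGGGGGGG
GGGGGGGGG
GGGGGGGGG
GGGGGGGGG
GGKGGGGKK
GGKGGGGGG
GGGGGGRGG
After op 2 fill(0,0,B) [67 cells changed]:
BBBBBBBBB
BBBBBBBBB
BBBBBBBBB
BBBBBBBBB
BBBBBBBBB
BBKBBBBKK
BBKBBBBBB
BBBBBBRBB
After op 3 paint(3,6,K):
BBBBBBBBB
BBBBBBBBB
BBBBBBBBB
BBBBBBKBB
BBBBBBBBB
BBKBBBBKK
BBKBBBBBB
BBBBBBRBB

Answer: BBBBBBBBB
BBBBBBBBB
BBBBBBBBB
BBBBBBKBB
BBBBBBBBB
BBKBBBBKK
BBKBBBBBB
BBBBBBRBB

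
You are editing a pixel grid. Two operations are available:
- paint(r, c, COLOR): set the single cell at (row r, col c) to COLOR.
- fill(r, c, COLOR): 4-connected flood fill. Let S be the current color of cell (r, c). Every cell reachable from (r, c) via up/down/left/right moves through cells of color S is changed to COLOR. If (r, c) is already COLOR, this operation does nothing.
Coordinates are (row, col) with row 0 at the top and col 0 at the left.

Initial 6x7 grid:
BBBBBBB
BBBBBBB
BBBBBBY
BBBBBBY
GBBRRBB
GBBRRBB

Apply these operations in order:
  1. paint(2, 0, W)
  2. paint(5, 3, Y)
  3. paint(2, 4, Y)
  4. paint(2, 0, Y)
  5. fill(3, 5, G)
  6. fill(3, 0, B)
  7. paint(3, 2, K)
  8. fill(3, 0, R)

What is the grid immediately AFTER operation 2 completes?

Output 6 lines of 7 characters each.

After op 1 paint(2,0,W):
BBBBBBB
BBBBBBB
WBBBBBY
BBBBBBY
GBBRRBB
GBBRRBB
After op 2 paint(5,3,Y):
BBBBBBB
BBBBBBB
WBBBBBY
BBBBBBY
GBBRRBB
GBBYRBB

Answer: BBBBBBB
BBBBBBB
WBBBBBY
BBBBBBY
GBBRRBB
GBBYRBB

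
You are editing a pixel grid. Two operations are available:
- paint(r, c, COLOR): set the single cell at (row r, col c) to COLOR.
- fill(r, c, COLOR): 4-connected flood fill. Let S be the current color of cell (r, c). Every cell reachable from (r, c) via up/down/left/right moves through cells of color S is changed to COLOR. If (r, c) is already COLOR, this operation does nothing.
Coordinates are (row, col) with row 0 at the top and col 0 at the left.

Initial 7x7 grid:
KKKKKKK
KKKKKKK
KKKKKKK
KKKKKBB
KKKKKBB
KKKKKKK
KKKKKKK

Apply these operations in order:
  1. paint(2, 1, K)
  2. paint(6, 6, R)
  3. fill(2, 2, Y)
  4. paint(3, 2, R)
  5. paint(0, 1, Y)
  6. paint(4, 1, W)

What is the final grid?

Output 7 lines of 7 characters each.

After op 1 paint(2,1,K):
KKKKKKK
KKKKKKK
KKKKKKK
KKKKKBB
KKKKKBB
KKKKKKK
KKKKKKK
After op 2 paint(6,6,R):
KKKKKKK
KKKKKKK
KKKKKKK
KKKKKBB
KKKKKBB
KKKKKKK
KKKKKKR
After op 3 fill(2,2,Y) [44 cells changed]:
YYYYYYY
YYYYYYY
YYYYYYY
YYYYYBB
YYYYYBB
YYYYYYY
YYYYYYR
After op 4 paint(3,2,R):
YYYYYYY
YYYYYYY
YYYYYYY
YYRYYBB
YYYYYBB
YYYYYYY
YYYYYYR
After op 5 paint(0,1,Y):
YYYYYYY
YYYYYYY
YYYYYYY
YYRYYBB
YYYYYBB
YYYYYYY
YYYYYYR
After op 6 paint(4,1,W):
YYYYYYY
YYYYYYY
YYYYYYY
YYRYYBB
YWYYYBB
YYYYYYY
YYYYYYR

Answer: YYYYYYY
YYYYYYY
YYYYYYY
YYRYYBB
YWYYYBB
YYYYYYY
YYYYYYR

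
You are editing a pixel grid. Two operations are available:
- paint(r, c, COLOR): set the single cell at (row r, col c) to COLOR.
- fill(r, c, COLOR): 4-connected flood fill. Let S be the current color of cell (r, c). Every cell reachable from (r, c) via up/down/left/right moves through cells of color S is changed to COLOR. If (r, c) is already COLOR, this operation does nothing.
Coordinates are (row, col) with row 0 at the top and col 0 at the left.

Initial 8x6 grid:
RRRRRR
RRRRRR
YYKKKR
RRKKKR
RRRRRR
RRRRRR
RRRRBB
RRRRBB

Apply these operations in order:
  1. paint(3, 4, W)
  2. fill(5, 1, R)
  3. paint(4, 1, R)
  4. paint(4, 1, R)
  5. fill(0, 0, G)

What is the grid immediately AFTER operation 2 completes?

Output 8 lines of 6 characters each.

After op 1 paint(3,4,W):
RRRRRR
RRRRRR
YYKKKR
RRKKWR
RRRRRR
RRRRRR
RRRRBB
RRRRBB
After op 2 fill(5,1,R) [0 cells changed]:
RRRRRR
RRRRRR
YYKKKR
RRKKWR
RRRRRR
RRRRRR
RRRRBB
RRRRBB

Answer: RRRRRR
RRRRRR
YYKKKR
RRKKWR
RRRRRR
RRRRRR
RRRRBB
RRRRBB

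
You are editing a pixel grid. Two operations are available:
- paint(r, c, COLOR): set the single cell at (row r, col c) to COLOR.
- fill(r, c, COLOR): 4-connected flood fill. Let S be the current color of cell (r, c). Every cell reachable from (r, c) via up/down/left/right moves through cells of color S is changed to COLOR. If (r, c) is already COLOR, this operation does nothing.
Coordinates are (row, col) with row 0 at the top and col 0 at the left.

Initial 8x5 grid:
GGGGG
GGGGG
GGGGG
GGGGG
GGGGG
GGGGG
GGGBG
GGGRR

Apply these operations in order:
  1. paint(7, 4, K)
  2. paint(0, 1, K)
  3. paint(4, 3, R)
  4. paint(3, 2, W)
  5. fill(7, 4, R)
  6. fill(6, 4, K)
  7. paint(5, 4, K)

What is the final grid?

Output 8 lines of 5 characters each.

Answer: KKKKK
KKKKK
KKKKK
KKWKK
KKKRK
KKKKK
KKKBK
KKKRR

Derivation:
After op 1 paint(7,4,K):
GGGGG
GGGGG
GGGGG
GGGGG
GGGGG
GGGGG
GGGBG
GGGRK
After op 2 paint(0,1,K):
GKGGG
GGGGG
GGGGG
GGGGG
GGGGG
GGGGG
GGGBG
GGGRK
After op 3 paint(4,3,R):
GKGGG
GGGGG
GGGGG
GGGGG
GGGRG
GGGGG
GGGBG
GGGRK
After op 4 paint(3,2,W):
GKGGG
GGGGG
GGGGG
GGWGG
GGGRG
GGGGG
GGGBG
GGGRK
After op 5 fill(7,4,R) [1 cells changed]:
GKGGG
GGGGG
GGGGG
GGWGG
GGGRG
GGGGG
GGGBG
GGGRR
After op 6 fill(6,4,K) [34 cells changed]:
KKKKK
KKKKK
KKKKK
KKWKK
KKKRK
KKKKK
KKKBK
KKKRR
After op 7 paint(5,4,K):
KKKKK
KKKKK
KKKKK
KKWKK
KKKRK
KKKKK
KKKBK
KKKRR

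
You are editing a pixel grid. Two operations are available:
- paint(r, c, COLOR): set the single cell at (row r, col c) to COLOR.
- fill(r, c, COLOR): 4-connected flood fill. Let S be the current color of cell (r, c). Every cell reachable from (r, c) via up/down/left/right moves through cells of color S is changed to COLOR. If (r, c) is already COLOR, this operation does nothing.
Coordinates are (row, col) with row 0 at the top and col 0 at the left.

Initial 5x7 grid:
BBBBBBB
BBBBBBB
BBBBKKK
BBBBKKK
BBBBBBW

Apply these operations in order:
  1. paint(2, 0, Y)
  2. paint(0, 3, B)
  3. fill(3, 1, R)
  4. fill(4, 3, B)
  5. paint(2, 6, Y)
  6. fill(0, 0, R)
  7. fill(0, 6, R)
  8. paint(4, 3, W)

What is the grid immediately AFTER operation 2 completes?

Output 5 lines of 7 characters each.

Answer: BBBBBBB
BBBBBBB
YBBBKKK
BBBBKKK
BBBBBBW

Derivation:
After op 1 paint(2,0,Y):
BBBBBBB
BBBBBBB
YBBBKKK
BBBBKKK
BBBBBBW
After op 2 paint(0,3,B):
BBBBBBB
BBBBBBB
YBBBKKK
BBBBKKK
BBBBBBW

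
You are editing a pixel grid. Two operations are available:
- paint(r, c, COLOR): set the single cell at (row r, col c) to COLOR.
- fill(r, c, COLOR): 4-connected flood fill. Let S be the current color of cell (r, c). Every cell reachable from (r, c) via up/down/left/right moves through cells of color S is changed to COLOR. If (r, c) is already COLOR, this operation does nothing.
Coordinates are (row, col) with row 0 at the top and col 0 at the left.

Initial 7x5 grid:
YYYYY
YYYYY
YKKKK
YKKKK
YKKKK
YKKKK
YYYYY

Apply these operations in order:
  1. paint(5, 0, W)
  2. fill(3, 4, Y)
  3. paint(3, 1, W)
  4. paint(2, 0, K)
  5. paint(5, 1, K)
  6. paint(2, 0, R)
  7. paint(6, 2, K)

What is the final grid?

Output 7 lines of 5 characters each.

Answer: YYYYY
YYYYY
RYYYY
YWYYY
YYYYY
WKYYY
YYKYY

Derivation:
After op 1 paint(5,0,W):
YYYYY
YYYYY
YKKKK
YKKKK
YKKKK
WKKKK
YYYYY
After op 2 fill(3,4,Y) [16 cells changed]:
YYYYY
YYYYY
YYYYY
YYYYY
YYYYY
WYYYY
YYYYY
After op 3 paint(3,1,W):
YYYYY
YYYYY
YYYYY
YWYYY
YYYYY
WYYYY
YYYYY
After op 4 paint(2,0,K):
YYYYY
YYYYY
KYYYY
YWYYY
YYYYY
WYYYY
YYYYY
After op 5 paint(5,1,K):
YYYYY
YYYYY
KYYYY
YWYYY
YYYYY
WKYYY
YYYYY
After op 6 paint(2,0,R):
YYYYY
YYYYY
RYYYY
YWYYY
YYYYY
WKYYY
YYYYY
After op 7 paint(6,2,K):
YYYYY
YYYYY
RYYYY
YWYYY
YYYYY
WKYYY
YYKYY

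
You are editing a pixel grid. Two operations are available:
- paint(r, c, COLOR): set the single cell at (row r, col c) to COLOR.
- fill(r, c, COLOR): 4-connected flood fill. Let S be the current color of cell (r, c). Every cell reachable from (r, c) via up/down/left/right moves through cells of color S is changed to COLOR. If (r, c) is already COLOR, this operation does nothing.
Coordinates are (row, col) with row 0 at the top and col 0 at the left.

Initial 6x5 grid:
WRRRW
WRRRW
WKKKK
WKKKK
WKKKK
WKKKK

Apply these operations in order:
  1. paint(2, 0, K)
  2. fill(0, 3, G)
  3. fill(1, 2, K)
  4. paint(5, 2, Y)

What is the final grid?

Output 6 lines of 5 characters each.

After op 1 paint(2,0,K):
WRRRW
WRRRW
KKKKK
WKKKK
WKKKK
WKKKK
After op 2 fill(0,3,G) [6 cells changed]:
WGGGW
WGGGW
KKKKK
WKKKK
WKKKK
WKKKK
After op 3 fill(1,2,K) [6 cells changed]:
WKKKW
WKKKW
KKKKK
WKKKK
WKKKK
WKKKK
After op 4 paint(5,2,Y):
WKKKW
WKKKW
KKKKK
WKKKK
WKKKK
WKYKK

Answer: WKKKW
WKKKW
KKKKK
WKKKK
WKKKK
WKYKK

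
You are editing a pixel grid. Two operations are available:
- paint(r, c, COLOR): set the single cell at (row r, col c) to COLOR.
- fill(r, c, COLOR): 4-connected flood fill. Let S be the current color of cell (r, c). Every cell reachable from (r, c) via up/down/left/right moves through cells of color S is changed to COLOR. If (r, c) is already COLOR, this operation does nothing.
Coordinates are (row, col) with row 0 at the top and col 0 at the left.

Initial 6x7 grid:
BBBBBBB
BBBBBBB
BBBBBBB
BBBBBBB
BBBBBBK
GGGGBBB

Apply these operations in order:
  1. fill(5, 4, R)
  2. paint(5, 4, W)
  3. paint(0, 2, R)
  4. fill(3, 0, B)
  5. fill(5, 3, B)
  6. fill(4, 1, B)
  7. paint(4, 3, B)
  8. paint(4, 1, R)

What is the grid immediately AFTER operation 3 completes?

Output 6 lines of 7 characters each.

After op 1 fill(5,4,R) [37 cells changed]:
RRRRRRR
RRRRRRR
RRRRRRR
RRRRRRR
RRRRRRK
GGGGRRR
After op 2 paint(5,4,W):
RRRRRRR
RRRRRRR
RRRRRRR
RRRRRRR
RRRRRRK
GGGGWRR
After op 3 paint(0,2,R):
RRRRRRR
RRRRRRR
RRRRRRR
RRRRRRR
RRRRRRK
GGGGWRR

Answer: RRRRRRR
RRRRRRR
RRRRRRR
RRRRRRR
RRRRRRK
GGGGWRR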